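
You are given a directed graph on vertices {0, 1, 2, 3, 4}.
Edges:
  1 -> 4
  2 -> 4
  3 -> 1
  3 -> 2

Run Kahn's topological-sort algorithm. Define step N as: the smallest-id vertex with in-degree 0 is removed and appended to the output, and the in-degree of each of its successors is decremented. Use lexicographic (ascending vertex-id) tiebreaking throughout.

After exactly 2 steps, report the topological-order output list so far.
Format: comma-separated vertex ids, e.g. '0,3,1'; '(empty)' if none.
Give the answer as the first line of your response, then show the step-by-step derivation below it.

0,3

step 1: output 0; order=[0]; indeg=(0,1,1,0,2)
step 2: output 3; order=[0,3]; indeg=(0,0,0,0,2)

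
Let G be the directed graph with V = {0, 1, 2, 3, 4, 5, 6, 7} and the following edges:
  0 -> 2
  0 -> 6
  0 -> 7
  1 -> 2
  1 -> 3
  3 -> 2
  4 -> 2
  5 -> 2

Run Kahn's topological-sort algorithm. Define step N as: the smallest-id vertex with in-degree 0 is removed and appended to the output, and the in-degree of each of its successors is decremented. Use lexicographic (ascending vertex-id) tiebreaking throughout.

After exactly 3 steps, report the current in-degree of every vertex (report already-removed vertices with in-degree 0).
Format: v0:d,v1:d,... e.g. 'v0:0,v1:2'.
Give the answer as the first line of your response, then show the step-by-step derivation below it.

v0:0,v1:0,v2:2,v3:0,v4:0,v5:0,v6:0,v7:0

step 1: output 0; order=[0]; indeg=(0,0,4,1,0,0,0,0)
step 2: output 1; order=[0,1]; indeg=(0,0,3,0,0,0,0,0)
step 3: output 3; order=[0,1,3]; indeg=(0,0,2,0,0,0,0,0)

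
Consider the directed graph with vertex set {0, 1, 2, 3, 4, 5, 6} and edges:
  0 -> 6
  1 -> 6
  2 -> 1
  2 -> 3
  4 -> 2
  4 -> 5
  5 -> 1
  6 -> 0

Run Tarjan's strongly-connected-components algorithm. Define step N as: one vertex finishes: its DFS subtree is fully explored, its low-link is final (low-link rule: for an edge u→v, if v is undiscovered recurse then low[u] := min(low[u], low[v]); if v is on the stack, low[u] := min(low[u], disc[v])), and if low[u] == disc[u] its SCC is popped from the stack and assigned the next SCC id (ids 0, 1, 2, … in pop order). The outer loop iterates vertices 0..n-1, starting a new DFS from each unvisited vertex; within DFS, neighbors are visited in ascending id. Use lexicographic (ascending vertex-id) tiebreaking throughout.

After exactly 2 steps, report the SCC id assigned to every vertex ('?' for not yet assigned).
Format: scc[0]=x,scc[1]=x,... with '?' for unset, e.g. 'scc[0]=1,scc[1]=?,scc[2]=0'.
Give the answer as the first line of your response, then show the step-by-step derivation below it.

scc[0]=0,scc[1]=?,scc[2]=?,scc[3]=?,scc[4]=?,scc[5]=?,scc[6]=0

step 1: low=(low[0]=0,low[1]=?,low[2]=?,low[3]=?,low[4]=?,low[5]=?,low[6]=0); scc=(scc[0]=?,scc[1]=?,scc[2]=?,scc[3]=?,scc[4]=?,scc[5]=?,scc[6]=?)
step 2: low=(low[0]=0,low[1]=?,low[2]=?,low[3]=?,low[4]=?,low[5]=?,low[6]=0); scc=(scc[0]=0,scc[1]=?,scc[2]=?,scc[3]=?,scc[4]=?,scc[5]=?,scc[6]=0)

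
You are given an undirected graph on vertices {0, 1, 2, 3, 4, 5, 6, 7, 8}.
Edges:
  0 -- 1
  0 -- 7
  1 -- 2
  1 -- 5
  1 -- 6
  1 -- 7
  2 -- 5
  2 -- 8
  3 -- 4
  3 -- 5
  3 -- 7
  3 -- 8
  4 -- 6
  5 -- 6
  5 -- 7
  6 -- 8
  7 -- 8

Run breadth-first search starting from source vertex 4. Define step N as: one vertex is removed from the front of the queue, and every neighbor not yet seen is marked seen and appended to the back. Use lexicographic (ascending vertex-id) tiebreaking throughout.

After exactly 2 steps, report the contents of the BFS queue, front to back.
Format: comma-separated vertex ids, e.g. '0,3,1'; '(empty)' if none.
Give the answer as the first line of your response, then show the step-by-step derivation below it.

6,5,7,8

step 1: dequeue 4; queue=[3,6]; order=4
step 2: dequeue 3; queue=[6,5,7,8]; order=4,3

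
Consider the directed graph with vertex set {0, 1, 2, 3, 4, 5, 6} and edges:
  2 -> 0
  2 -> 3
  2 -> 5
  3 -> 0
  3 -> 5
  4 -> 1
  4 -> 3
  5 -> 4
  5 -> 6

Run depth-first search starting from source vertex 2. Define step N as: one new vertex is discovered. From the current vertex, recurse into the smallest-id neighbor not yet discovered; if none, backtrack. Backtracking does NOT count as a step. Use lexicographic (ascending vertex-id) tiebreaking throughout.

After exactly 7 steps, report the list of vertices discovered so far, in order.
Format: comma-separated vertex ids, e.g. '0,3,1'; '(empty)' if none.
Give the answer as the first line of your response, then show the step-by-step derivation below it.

2,0,3,5,4,1,6

step 1: discover 2; path=2; order=2
step 2: discover 0; path=2>0; order=2,0
step 3: discover 3; path=2>3; order=2,0,3
step 4: discover 5; path=2>3>5; order=2,0,3,5
step 5: discover 4; path=2>3>5>4; order=2,0,3,5,4
step 6: discover 1; path=2>3>5>4>1; order=2,0,3,5,4,1
step 7: discover 6; path=2>3>5>6; order=2,0,3,5,4,1,6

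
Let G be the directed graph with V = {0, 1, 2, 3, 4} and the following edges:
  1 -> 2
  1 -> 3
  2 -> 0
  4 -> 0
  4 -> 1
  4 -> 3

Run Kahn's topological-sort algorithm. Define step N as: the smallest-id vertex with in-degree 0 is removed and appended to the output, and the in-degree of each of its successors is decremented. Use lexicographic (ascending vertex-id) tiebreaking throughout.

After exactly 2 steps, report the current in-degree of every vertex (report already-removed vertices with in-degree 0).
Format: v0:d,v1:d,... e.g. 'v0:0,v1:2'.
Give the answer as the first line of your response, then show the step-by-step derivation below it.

v0:1,v1:0,v2:0,v3:0,v4:0

step 1: output 4; order=[4]; indeg=(1,0,1,1,0)
step 2: output 1; order=[4,1]; indeg=(1,0,0,0,0)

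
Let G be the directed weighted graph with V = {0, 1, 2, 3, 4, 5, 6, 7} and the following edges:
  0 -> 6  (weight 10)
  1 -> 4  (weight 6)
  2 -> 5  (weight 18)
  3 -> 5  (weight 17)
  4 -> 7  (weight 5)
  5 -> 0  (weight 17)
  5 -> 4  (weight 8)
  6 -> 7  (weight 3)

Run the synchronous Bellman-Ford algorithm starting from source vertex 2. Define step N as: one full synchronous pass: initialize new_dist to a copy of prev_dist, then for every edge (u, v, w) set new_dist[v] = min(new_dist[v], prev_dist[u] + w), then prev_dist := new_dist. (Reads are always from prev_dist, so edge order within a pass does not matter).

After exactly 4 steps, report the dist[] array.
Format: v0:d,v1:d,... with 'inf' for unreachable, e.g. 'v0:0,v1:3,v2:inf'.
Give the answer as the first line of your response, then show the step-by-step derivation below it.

v0:35,v1:inf,v2:0,v3:inf,v4:26,v5:18,v6:45,v7:31

step 1: dist = v0:inf,v1:inf,v2:0,v3:inf,v4:inf,v5:18,v6:inf,v7:inf
step 2: dist = v0:35,v1:inf,v2:0,v3:inf,v4:26,v5:18,v6:inf,v7:inf
step 3: dist = v0:35,v1:inf,v2:0,v3:inf,v4:26,v5:18,v6:45,v7:31
step 4: dist = v0:35,v1:inf,v2:0,v3:inf,v4:26,v5:18,v6:45,v7:31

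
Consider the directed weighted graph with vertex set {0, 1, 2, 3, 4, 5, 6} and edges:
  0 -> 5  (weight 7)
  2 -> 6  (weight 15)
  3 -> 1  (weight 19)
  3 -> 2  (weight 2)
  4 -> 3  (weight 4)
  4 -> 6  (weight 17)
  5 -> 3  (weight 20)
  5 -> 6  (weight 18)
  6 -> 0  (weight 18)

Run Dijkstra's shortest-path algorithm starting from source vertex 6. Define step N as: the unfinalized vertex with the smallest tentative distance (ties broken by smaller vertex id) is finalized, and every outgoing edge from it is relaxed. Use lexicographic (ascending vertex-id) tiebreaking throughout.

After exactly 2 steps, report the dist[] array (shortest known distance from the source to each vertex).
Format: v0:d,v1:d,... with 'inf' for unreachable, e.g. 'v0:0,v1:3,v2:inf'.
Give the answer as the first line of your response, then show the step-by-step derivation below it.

v0:18,v1:inf,v2:inf,v3:inf,v4:inf,v5:25,v6:0

step 1: dist = v0:18,v1:inf,v2:inf,v3:inf,v4:inf,v5:inf,v6:0
step 2: dist = v0:18,v1:inf,v2:inf,v3:inf,v4:inf,v5:25,v6:0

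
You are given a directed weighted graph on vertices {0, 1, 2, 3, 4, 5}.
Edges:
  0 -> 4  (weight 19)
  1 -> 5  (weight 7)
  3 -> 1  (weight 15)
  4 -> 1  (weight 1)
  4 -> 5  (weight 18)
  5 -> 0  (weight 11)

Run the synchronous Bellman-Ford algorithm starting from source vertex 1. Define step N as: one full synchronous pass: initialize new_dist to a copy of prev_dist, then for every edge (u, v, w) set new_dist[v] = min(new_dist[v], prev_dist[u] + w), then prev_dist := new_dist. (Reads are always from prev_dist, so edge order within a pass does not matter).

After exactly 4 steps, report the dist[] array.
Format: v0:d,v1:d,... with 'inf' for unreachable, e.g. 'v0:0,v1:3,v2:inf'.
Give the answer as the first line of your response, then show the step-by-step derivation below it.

v0:18,v1:0,v2:inf,v3:inf,v4:37,v5:7

step 1: dist = v0:inf,v1:0,v2:inf,v3:inf,v4:inf,v5:7
step 2: dist = v0:18,v1:0,v2:inf,v3:inf,v4:inf,v5:7
step 3: dist = v0:18,v1:0,v2:inf,v3:inf,v4:37,v5:7
step 4: dist = v0:18,v1:0,v2:inf,v3:inf,v4:37,v5:7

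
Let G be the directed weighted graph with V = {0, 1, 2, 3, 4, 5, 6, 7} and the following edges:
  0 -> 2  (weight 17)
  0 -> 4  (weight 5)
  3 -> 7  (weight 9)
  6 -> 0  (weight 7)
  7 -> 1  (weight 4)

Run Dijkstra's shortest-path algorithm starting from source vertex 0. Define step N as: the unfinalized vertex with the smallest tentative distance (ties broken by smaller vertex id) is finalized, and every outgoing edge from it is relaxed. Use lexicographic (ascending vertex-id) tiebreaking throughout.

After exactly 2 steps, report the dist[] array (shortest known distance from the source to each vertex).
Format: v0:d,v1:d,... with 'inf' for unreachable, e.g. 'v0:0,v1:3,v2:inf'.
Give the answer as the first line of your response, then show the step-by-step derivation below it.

v0:0,v1:inf,v2:17,v3:inf,v4:5,v5:inf,v6:inf,v7:inf

step 1: dist = v0:0,v1:inf,v2:17,v3:inf,v4:5,v5:inf,v6:inf,v7:inf
step 2: dist = v0:0,v1:inf,v2:17,v3:inf,v4:5,v5:inf,v6:inf,v7:inf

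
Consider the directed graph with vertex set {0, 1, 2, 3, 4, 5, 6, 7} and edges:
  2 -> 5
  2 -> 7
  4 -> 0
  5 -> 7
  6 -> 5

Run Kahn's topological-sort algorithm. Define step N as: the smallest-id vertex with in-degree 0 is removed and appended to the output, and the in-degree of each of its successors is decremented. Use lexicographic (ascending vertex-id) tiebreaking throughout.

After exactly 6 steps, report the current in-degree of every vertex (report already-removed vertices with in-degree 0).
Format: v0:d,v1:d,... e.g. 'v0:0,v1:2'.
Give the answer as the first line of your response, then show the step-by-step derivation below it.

v0:0,v1:0,v2:0,v3:0,v4:0,v5:0,v6:0,v7:1

step 1: output 1; order=[1]; indeg=(1,0,0,0,0,2,0,2)
step 2: output 2; order=[1,2]; indeg=(1,0,0,0,0,1,0,1)
step 3: output 3; order=[1,2,3]; indeg=(1,0,0,0,0,1,0,1)
step 4: output 4; order=[1,2,3,4]; indeg=(0,0,0,0,0,1,0,1)
step 5: output 0; order=[1,2,3,4,0]; indeg=(0,0,0,0,0,1,0,1)
step 6: output 6; order=[1,2,3,4,0,6]; indeg=(0,0,0,0,0,0,0,1)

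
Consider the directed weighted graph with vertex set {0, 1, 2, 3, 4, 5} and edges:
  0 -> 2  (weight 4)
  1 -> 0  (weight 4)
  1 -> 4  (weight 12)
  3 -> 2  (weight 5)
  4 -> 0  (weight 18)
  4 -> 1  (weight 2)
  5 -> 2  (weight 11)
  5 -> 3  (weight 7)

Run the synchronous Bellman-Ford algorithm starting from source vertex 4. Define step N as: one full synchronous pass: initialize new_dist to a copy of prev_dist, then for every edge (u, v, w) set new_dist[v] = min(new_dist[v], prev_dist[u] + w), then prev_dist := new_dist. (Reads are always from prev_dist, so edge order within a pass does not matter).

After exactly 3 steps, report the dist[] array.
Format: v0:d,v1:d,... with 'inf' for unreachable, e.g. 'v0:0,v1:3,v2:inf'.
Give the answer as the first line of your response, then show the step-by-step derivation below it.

v0:6,v1:2,v2:10,v3:inf,v4:0,v5:inf

step 1: dist = v0:18,v1:2,v2:inf,v3:inf,v4:0,v5:inf
step 2: dist = v0:6,v1:2,v2:22,v3:inf,v4:0,v5:inf
step 3: dist = v0:6,v1:2,v2:10,v3:inf,v4:0,v5:inf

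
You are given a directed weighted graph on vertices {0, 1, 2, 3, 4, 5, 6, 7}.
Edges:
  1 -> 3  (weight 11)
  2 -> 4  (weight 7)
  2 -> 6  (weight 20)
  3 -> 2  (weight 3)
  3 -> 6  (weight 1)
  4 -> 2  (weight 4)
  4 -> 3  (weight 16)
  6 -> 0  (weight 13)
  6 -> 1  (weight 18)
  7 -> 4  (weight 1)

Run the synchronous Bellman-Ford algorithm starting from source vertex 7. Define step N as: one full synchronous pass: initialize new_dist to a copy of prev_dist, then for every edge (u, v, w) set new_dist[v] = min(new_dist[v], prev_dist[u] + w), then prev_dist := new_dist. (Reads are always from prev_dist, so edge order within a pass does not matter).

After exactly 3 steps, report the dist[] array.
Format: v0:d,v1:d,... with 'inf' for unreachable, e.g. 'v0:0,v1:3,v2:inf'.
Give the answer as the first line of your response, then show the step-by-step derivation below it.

v0:inf,v1:inf,v2:5,v3:17,v4:1,v5:inf,v6:18,v7:0

step 1: dist = v0:inf,v1:inf,v2:inf,v3:inf,v4:1,v5:inf,v6:inf,v7:0
step 2: dist = v0:inf,v1:inf,v2:5,v3:17,v4:1,v5:inf,v6:inf,v7:0
step 3: dist = v0:inf,v1:inf,v2:5,v3:17,v4:1,v5:inf,v6:18,v7:0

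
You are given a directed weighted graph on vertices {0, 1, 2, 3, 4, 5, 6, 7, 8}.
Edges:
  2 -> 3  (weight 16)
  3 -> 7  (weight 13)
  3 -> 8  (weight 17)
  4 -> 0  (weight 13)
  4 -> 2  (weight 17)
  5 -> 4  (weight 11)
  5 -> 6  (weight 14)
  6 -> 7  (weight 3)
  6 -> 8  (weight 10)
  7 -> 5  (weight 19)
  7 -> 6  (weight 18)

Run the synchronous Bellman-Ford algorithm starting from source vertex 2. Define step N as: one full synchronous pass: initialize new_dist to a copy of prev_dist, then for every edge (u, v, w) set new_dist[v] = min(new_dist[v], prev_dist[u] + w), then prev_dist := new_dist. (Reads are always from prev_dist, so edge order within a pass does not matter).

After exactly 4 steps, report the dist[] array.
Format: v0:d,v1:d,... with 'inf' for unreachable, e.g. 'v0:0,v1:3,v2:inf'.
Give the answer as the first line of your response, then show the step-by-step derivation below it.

v0:inf,v1:inf,v2:0,v3:16,v4:59,v5:48,v6:47,v7:29,v8:33

step 1: dist = v0:inf,v1:inf,v2:0,v3:16,v4:inf,v5:inf,v6:inf,v7:inf,v8:inf
step 2: dist = v0:inf,v1:inf,v2:0,v3:16,v4:inf,v5:inf,v6:inf,v7:29,v8:33
step 3: dist = v0:inf,v1:inf,v2:0,v3:16,v4:inf,v5:48,v6:47,v7:29,v8:33
step 4: dist = v0:inf,v1:inf,v2:0,v3:16,v4:59,v5:48,v6:47,v7:29,v8:33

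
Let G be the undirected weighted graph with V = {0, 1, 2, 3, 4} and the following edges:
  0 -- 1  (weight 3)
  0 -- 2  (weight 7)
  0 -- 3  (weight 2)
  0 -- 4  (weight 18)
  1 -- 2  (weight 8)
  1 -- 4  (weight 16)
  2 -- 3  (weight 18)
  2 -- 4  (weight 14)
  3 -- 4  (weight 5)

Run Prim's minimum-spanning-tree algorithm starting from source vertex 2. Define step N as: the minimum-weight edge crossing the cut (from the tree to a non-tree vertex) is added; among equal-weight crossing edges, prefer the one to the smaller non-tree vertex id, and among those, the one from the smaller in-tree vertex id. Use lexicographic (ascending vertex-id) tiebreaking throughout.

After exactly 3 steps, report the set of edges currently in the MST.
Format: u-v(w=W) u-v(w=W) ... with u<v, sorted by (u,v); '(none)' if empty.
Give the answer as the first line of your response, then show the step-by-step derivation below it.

0-1(w=3) 0-2(w=7) 0-3(w=2)

step 1: add edge 0-2 (w=7); MST = {0-2(w=7)}
step 2: add edge 0-3 (w=2); MST = {0-2(w=7) 0-3(w=2)}
step 3: add edge 0-1 (w=3); MST = {0-1(w=3) 0-2(w=7) 0-3(w=2)}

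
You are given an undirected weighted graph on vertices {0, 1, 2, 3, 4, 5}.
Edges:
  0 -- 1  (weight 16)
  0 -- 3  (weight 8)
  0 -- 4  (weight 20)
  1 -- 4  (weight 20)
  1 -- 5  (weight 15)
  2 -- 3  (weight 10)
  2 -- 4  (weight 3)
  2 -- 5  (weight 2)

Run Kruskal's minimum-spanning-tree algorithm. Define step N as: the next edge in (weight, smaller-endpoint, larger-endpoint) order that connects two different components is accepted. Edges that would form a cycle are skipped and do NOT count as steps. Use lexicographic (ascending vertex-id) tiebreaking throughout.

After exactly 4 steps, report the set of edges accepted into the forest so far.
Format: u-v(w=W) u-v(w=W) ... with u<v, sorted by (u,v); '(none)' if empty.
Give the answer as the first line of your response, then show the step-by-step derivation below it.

0-3(w=8) 2-3(w=10) 2-4(w=3) 2-5(w=2)

step 1: add edge 2-5 (w=2); MST = {2-5(w=2)}
step 2: add edge 2-4 (w=3); MST = {2-4(w=3) 2-5(w=2)}
step 3: add edge 0-3 (w=8); MST = {0-3(w=8) 2-4(w=3) 2-5(w=2)}
step 4: add edge 2-3 (w=10); MST = {0-3(w=8) 2-3(w=10) 2-4(w=3) 2-5(w=2)}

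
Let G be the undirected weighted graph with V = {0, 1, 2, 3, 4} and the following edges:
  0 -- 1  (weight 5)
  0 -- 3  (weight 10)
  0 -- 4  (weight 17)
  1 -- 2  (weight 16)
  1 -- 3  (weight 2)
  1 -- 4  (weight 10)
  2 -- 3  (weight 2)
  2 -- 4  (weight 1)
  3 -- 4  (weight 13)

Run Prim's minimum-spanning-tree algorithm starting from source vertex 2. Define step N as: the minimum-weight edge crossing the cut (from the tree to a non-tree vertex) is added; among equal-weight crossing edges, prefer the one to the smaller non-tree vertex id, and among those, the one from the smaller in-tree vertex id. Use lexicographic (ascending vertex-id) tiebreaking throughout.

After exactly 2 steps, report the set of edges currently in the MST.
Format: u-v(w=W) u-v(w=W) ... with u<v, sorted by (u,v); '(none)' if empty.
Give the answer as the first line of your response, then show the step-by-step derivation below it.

2-3(w=2) 2-4(w=1)

step 1: add edge 2-4 (w=1); MST = {2-4(w=1)}
step 2: add edge 2-3 (w=2); MST = {2-3(w=2) 2-4(w=1)}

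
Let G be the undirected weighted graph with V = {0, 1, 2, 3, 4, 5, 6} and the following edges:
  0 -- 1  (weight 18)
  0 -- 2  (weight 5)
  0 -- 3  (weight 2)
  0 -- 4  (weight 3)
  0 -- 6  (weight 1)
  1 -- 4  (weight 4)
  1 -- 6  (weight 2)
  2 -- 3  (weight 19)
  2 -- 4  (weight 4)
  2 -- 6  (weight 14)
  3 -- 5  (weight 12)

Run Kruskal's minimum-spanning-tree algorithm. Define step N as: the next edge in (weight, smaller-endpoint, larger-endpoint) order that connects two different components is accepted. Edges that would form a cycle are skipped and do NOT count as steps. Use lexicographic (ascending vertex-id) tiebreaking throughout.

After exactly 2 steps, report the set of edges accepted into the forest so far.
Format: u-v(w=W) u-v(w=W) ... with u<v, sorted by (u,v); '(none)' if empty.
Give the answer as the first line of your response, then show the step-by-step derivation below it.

0-3(w=2) 0-6(w=1)

step 1: add edge 0-6 (w=1); MST = {0-6(w=1)}
step 2: add edge 0-3 (w=2); MST = {0-3(w=2) 0-6(w=1)}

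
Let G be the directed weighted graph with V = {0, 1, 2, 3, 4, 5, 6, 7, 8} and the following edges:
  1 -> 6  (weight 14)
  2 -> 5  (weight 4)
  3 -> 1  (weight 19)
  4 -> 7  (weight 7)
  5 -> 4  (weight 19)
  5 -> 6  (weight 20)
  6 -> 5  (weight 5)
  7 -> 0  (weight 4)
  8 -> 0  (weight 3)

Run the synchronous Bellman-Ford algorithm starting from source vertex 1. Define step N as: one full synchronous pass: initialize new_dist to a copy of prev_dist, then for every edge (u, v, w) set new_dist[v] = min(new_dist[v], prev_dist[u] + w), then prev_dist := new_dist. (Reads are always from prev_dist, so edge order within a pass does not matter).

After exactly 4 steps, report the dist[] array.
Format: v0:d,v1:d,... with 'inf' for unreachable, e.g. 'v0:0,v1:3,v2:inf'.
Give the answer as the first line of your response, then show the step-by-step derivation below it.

v0:inf,v1:0,v2:inf,v3:inf,v4:38,v5:19,v6:14,v7:45,v8:inf

step 1: dist = v0:inf,v1:0,v2:inf,v3:inf,v4:inf,v5:inf,v6:14,v7:inf,v8:inf
step 2: dist = v0:inf,v1:0,v2:inf,v3:inf,v4:inf,v5:19,v6:14,v7:inf,v8:inf
step 3: dist = v0:inf,v1:0,v2:inf,v3:inf,v4:38,v5:19,v6:14,v7:inf,v8:inf
step 4: dist = v0:inf,v1:0,v2:inf,v3:inf,v4:38,v5:19,v6:14,v7:45,v8:inf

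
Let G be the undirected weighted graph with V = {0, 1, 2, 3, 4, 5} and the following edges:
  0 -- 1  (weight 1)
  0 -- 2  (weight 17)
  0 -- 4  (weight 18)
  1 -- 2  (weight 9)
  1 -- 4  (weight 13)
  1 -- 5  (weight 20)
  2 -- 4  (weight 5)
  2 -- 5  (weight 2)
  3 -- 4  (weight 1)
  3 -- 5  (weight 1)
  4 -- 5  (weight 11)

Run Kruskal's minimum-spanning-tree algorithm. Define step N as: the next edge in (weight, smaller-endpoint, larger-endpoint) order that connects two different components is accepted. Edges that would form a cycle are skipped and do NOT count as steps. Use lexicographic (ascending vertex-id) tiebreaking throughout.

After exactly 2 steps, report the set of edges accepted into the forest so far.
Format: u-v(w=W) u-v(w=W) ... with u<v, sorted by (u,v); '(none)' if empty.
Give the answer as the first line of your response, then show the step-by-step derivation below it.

0-1(w=1) 3-4(w=1)

step 1: add edge 0-1 (w=1); MST = {0-1(w=1)}
step 2: add edge 3-4 (w=1); MST = {0-1(w=1) 3-4(w=1)}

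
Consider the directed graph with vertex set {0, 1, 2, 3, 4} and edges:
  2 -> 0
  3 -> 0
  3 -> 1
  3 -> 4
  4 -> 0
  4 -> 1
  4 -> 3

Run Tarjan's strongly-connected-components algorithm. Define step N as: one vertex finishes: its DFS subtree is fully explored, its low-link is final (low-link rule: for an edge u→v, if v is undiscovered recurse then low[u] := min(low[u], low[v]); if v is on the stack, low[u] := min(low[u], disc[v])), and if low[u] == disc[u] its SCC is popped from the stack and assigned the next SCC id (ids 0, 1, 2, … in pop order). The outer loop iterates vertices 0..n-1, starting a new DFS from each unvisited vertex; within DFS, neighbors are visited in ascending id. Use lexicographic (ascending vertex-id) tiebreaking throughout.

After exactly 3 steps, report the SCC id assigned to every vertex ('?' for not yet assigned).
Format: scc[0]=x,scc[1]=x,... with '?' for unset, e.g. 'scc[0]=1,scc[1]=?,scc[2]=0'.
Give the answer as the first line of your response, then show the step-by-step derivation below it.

scc[0]=0,scc[1]=1,scc[2]=2,scc[3]=?,scc[4]=?

step 1: low=(low[0]=0,low[1]=?,low[2]=?,low[3]=?,low[4]=?); scc=(scc[0]=0,scc[1]=?,scc[2]=?,scc[3]=?,scc[4]=?)
step 2: low=(low[0]=0,low[1]=1,low[2]=?,low[3]=?,low[4]=?); scc=(scc[0]=0,scc[1]=1,scc[2]=?,scc[3]=?,scc[4]=?)
step 3: low=(low[0]=0,low[1]=1,low[2]=2,low[3]=?,low[4]=?); scc=(scc[0]=0,scc[1]=1,scc[2]=2,scc[3]=?,scc[4]=?)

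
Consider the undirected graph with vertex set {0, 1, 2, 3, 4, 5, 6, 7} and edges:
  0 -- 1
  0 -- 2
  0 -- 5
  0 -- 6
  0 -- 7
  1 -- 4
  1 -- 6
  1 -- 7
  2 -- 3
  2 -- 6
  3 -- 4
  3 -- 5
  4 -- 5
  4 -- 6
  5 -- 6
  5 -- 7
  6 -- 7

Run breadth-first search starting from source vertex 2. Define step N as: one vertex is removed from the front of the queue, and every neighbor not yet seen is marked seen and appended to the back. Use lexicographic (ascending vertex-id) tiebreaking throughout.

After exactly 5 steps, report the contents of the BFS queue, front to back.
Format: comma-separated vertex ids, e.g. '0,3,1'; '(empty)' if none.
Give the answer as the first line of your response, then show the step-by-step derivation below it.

5,7,4

step 1: dequeue 2; queue=[0,3,6]; order=2
step 2: dequeue 0; queue=[3,6,1,5,7]; order=2,0
step 3: dequeue 3; queue=[6,1,5,7,4]; order=2,0,3
step 4: dequeue 6; queue=[1,5,7,4]; order=2,0,3,6
step 5: dequeue 1; queue=[5,7,4]; order=2,0,3,6,1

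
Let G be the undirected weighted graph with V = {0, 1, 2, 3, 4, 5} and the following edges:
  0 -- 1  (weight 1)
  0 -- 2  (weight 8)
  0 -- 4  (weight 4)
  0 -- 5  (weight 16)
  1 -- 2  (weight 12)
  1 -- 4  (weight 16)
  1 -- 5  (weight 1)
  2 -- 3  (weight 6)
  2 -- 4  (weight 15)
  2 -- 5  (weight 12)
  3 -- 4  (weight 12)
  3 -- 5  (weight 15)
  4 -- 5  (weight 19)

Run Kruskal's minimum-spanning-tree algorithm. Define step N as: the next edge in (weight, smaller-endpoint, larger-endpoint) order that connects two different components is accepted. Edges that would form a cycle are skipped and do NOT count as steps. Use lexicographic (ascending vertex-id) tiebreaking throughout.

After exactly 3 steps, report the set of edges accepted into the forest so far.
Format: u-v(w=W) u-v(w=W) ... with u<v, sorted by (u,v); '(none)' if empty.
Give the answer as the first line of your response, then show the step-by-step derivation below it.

0-1(w=1) 0-4(w=4) 1-5(w=1)

step 1: add edge 0-1 (w=1); MST = {0-1(w=1)}
step 2: add edge 1-5 (w=1); MST = {0-1(w=1) 1-5(w=1)}
step 3: add edge 0-4 (w=4); MST = {0-1(w=1) 0-4(w=4) 1-5(w=1)}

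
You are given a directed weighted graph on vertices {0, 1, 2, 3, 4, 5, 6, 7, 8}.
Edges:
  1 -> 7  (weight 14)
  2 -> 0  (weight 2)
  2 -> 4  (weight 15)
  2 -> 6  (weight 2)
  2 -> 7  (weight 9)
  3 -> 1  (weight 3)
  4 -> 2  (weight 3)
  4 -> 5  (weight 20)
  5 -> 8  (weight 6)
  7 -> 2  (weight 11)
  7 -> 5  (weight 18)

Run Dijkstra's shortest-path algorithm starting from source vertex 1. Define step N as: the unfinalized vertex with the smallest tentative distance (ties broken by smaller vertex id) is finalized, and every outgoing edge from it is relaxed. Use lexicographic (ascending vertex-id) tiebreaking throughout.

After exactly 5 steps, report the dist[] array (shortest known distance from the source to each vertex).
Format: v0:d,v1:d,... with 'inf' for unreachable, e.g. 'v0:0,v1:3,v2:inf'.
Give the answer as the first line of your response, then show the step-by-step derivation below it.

v0:27,v1:0,v2:25,v3:inf,v4:40,v5:32,v6:27,v7:14,v8:inf

step 1: dist = v0:inf,v1:0,v2:inf,v3:inf,v4:inf,v5:inf,v6:inf,v7:14,v8:inf
step 2: dist = v0:inf,v1:0,v2:25,v3:inf,v4:inf,v5:32,v6:inf,v7:14,v8:inf
step 3: dist = v0:27,v1:0,v2:25,v3:inf,v4:40,v5:32,v6:27,v7:14,v8:inf
step 4: dist = v0:27,v1:0,v2:25,v3:inf,v4:40,v5:32,v6:27,v7:14,v8:inf
step 5: dist = v0:27,v1:0,v2:25,v3:inf,v4:40,v5:32,v6:27,v7:14,v8:inf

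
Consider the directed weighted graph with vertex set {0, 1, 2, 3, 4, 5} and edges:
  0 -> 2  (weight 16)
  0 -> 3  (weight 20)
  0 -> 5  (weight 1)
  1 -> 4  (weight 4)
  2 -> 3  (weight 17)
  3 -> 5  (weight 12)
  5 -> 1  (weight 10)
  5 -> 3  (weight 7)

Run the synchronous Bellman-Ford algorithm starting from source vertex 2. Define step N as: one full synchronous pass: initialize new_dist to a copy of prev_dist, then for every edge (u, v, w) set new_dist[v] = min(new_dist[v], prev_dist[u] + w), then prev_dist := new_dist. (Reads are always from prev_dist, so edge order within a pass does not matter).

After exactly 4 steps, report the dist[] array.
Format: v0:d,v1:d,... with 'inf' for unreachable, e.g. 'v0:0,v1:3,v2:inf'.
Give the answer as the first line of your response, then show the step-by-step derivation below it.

v0:inf,v1:39,v2:0,v3:17,v4:43,v5:29

step 1: dist = v0:inf,v1:inf,v2:0,v3:17,v4:inf,v5:inf
step 2: dist = v0:inf,v1:inf,v2:0,v3:17,v4:inf,v5:29
step 3: dist = v0:inf,v1:39,v2:0,v3:17,v4:inf,v5:29
step 4: dist = v0:inf,v1:39,v2:0,v3:17,v4:43,v5:29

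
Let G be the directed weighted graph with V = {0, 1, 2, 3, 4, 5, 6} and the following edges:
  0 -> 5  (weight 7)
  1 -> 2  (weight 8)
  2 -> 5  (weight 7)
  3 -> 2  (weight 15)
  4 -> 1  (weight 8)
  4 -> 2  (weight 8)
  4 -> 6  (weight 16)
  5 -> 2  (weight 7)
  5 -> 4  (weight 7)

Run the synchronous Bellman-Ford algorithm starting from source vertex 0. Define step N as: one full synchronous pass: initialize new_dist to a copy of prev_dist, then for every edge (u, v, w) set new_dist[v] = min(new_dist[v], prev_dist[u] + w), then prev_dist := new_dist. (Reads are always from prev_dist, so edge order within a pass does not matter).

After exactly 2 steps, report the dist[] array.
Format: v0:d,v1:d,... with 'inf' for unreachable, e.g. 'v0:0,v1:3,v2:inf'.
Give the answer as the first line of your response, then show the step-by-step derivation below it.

v0:0,v1:inf,v2:14,v3:inf,v4:14,v5:7,v6:inf

step 1: dist = v0:0,v1:inf,v2:inf,v3:inf,v4:inf,v5:7,v6:inf
step 2: dist = v0:0,v1:inf,v2:14,v3:inf,v4:14,v5:7,v6:inf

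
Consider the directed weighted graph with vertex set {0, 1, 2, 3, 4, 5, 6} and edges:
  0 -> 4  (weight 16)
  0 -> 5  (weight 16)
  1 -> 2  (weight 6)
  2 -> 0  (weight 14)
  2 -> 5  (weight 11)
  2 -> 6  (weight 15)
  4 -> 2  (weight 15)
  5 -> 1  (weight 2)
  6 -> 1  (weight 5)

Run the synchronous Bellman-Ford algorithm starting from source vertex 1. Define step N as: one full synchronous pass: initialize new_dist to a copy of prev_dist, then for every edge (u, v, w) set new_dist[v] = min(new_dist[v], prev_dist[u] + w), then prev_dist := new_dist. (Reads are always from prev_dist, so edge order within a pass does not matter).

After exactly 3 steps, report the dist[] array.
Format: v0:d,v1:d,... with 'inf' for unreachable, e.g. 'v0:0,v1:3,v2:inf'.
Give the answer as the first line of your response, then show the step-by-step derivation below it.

v0:20,v1:0,v2:6,v3:inf,v4:36,v5:17,v6:21

step 1: dist = v0:inf,v1:0,v2:6,v3:inf,v4:inf,v5:inf,v6:inf
step 2: dist = v0:20,v1:0,v2:6,v3:inf,v4:inf,v5:17,v6:21
step 3: dist = v0:20,v1:0,v2:6,v3:inf,v4:36,v5:17,v6:21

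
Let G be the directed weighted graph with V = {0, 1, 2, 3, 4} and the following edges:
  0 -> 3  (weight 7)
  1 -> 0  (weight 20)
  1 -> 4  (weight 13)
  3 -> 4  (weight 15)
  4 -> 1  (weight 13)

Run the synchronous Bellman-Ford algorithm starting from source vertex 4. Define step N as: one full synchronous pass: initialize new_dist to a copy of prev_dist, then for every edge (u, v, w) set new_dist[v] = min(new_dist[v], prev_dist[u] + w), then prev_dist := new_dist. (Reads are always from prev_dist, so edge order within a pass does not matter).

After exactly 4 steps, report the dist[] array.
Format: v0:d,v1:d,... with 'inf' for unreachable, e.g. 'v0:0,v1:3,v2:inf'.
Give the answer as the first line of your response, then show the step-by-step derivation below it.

v0:33,v1:13,v2:inf,v3:40,v4:0

step 1: dist = v0:inf,v1:13,v2:inf,v3:inf,v4:0
step 2: dist = v0:33,v1:13,v2:inf,v3:inf,v4:0
step 3: dist = v0:33,v1:13,v2:inf,v3:40,v4:0
step 4: dist = v0:33,v1:13,v2:inf,v3:40,v4:0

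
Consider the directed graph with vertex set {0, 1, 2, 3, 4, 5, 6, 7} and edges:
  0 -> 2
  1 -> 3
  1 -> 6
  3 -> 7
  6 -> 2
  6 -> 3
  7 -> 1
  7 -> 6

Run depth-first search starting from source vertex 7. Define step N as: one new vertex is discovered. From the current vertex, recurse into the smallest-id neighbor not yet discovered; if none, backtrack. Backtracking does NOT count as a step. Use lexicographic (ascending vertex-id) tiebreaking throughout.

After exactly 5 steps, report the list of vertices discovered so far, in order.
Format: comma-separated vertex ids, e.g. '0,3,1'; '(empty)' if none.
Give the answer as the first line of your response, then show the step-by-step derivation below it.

7,1,3,6,2

step 1: discover 7; path=7; order=7
step 2: discover 1; path=7>1; order=7,1
step 3: discover 3; path=7>1>3; order=7,1,3
step 4: discover 6; path=7>1>6; order=7,1,3,6
step 5: discover 2; path=7>1>6>2; order=7,1,3,6,2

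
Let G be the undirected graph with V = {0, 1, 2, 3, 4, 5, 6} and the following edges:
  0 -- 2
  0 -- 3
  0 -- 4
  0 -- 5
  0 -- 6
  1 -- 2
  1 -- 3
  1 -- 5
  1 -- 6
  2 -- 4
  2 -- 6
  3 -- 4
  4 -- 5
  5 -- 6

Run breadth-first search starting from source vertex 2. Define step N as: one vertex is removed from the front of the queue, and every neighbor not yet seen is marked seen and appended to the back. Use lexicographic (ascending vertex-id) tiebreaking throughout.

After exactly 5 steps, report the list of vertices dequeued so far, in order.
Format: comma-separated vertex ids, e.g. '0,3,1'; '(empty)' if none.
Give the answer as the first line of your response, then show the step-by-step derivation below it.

2,0,1,4,6

step 1: dequeue 2; queue=[0,1,4,6]; order=2
step 2: dequeue 0; queue=[1,4,6,3,5]; order=2,0
step 3: dequeue 1; queue=[4,6,3,5]; order=2,0,1
step 4: dequeue 4; queue=[6,3,5]; order=2,0,1,4
step 5: dequeue 6; queue=[3,5]; order=2,0,1,4,6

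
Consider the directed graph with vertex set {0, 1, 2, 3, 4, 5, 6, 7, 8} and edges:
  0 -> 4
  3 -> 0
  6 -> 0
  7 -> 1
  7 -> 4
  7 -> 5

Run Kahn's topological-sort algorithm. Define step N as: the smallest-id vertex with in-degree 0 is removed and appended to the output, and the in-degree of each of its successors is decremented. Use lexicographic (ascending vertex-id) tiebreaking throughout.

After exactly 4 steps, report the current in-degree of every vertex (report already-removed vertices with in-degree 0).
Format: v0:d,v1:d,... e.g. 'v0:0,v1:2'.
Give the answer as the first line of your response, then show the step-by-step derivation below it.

v0:0,v1:1,v2:0,v3:0,v4:1,v5:1,v6:0,v7:0,v8:0

step 1: output 2; order=[2]; indeg=(2,1,0,0,2,1,0,0,0)
step 2: output 3; order=[2,3]; indeg=(1,1,0,0,2,1,0,0,0)
step 3: output 6; order=[2,3,6]; indeg=(0,1,0,0,2,1,0,0,0)
step 4: output 0; order=[2,3,6,0]; indeg=(0,1,0,0,1,1,0,0,0)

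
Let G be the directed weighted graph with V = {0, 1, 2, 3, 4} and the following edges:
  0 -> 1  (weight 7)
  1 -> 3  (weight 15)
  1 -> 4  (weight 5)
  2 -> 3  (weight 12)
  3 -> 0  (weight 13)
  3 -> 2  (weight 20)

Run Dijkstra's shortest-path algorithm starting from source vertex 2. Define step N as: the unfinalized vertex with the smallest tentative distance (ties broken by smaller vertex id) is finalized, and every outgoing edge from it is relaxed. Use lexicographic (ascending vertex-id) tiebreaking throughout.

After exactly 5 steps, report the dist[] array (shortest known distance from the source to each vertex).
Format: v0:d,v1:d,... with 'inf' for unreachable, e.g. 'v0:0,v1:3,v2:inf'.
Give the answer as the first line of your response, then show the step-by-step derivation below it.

v0:25,v1:32,v2:0,v3:12,v4:37

step 1: dist = v0:inf,v1:inf,v2:0,v3:12,v4:inf
step 2: dist = v0:25,v1:inf,v2:0,v3:12,v4:inf
step 3: dist = v0:25,v1:32,v2:0,v3:12,v4:inf
step 4: dist = v0:25,v1:32,v2:0,v3:12,v4:37
step 5: dist = v0:25,v1:32,v2:0,v3:12,v4:37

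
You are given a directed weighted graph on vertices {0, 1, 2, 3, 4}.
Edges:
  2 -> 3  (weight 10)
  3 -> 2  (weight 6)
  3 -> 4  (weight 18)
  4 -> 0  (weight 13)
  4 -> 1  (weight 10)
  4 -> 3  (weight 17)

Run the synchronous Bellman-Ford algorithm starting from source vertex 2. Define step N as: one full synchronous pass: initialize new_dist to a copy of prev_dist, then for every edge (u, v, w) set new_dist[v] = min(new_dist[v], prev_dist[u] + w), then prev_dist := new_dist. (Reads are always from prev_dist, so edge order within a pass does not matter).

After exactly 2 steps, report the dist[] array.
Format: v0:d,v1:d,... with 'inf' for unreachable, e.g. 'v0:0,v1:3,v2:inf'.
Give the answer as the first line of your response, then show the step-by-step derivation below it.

v0:inf,v1:inf,v2:0,v3:10,v4:28

step 1: dist = v0:inf,v1:inf,v2:0,v3:10,v4:inf
step 2: dist = v0:inf,v1:inf,v2:0,v3:10,v4:28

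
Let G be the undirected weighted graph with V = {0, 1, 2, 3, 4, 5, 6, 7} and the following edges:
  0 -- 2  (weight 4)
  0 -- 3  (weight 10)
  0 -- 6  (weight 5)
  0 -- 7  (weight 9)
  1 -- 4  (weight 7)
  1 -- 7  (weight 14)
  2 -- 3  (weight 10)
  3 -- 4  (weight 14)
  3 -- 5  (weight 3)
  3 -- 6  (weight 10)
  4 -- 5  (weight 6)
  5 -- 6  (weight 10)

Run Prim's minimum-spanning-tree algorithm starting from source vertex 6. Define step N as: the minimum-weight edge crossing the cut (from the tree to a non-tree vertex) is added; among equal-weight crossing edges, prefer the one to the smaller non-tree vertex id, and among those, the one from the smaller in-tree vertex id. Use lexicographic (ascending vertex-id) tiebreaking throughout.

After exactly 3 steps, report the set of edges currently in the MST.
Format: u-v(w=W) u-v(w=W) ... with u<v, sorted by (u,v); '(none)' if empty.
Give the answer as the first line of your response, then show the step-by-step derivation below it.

0-2(w=4) 0-6(w=5) 0-7(w=9)

step 1: add edge 0-6 (w=5); MST = {0-6(w=5)}
step 2: add edge 0-2 (w=4); MST = {0-2(w=4) 0-6(w=5)}
step 3: add edge 0-7 (w=9); MST = {0-2(w=4) 0-6(w=5) 0-7(w=9)}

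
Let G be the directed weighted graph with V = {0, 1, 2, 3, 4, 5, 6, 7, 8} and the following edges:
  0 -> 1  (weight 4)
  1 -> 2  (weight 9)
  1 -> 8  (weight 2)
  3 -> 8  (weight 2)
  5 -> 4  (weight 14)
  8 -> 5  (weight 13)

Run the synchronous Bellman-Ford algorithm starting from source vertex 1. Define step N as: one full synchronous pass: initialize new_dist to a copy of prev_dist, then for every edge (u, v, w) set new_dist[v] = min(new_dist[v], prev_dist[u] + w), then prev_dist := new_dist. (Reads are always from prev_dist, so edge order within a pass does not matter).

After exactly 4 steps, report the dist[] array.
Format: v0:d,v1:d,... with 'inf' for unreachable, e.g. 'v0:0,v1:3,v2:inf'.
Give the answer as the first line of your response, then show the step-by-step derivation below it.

v0:inf,v1:0,v2:9,v3:inf,v4:29,v5:15,v6:inf,v7:inf,v8:2

step 1: dist = v0:inf,v1:0,v2:9,v3:inf,v4:inf,v5:inf,v6:inf,v7:inf,v8:2
step 2: dist = v0:inf,v1:0,v2:9,v3:inf,v4:inf,v5:15,v6:inf,v7:inf,v8:2
step 3: dist = v0:inf,v1:0,v2:9,v3:inf,v4:29,v5:15,v6:inf,v7:inf,v8:2
step 4: dist = v0:inf,v1:0,v2:9,v3:inf,v4:29,v5:15,v6:inf,v7:inf,v8:2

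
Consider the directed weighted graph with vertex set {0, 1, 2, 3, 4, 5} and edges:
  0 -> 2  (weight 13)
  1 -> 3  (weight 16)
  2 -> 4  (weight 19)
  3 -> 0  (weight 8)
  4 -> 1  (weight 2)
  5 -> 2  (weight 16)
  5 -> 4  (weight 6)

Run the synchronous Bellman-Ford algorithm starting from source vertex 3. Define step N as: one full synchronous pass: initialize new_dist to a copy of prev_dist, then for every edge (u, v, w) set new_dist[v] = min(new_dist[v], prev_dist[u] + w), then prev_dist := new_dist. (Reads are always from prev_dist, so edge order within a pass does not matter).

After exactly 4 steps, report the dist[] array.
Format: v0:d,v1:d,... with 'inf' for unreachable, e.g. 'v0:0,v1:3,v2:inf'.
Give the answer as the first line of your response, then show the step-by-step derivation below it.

v0:8,v1:42,v2:21,v3:0,v4:40,v5:inf

step 1: dist = v0:8,v1:inf,v2:inf,v3:0,v4:inf,v5:inf
step 2: dist = v0:8,v1:inf,v2:21,v3:0,v4:inf,v5:inf
step 3: dist = v0:8,v1:inf,v2:21,v3:0,v4:40,v5:inf
step 4: dist = v0:8,v1:42,v2:21,v3:0,v4:40,v5:inf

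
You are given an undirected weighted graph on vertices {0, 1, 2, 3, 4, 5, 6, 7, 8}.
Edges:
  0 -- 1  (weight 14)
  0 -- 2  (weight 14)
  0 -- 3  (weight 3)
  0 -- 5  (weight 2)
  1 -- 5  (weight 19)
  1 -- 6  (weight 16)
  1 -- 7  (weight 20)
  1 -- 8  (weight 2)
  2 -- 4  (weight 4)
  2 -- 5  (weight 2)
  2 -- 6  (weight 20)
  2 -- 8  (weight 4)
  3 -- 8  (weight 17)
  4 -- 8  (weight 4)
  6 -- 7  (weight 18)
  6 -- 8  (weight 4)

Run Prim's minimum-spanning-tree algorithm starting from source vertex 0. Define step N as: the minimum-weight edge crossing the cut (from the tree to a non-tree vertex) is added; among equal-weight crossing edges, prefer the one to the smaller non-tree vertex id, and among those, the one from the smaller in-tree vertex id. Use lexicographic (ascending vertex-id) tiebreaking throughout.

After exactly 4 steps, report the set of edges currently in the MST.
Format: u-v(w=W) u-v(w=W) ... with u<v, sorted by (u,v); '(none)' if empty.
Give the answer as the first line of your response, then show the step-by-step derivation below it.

0-3(w=3) 0-5(w=2) 2-4(w=4) 2-5(w=2)

step 1: add edge 0-5 (w=2); MST = {0-5(w=2)}
step 2: add edge 2-5 (w=2); MST = {0-5(w=2) 2-5(w=2)}
step 3: add edge 0-3 (w=3); MST = {0-3(w=3) 0-5(w=2) 2-5(w=2)}
step 4: add edge 2-4 (w=4); MST = {0-3(w=3) 0-5(w=2) 2-4(w=4) 2-5(w=2)}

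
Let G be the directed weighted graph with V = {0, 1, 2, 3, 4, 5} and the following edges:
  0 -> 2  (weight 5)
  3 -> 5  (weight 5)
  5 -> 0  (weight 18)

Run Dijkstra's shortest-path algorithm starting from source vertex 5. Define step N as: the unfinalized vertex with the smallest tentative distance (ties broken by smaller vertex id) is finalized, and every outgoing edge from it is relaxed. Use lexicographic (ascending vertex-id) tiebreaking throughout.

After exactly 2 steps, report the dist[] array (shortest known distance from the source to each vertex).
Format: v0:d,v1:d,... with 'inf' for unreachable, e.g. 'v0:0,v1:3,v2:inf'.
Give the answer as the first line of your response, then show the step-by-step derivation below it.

v0:18,v1:inf,v2:23,v3:inf,v4:inf,v5:0

step 1: dist = v0:18,v1:inf,v2:inf,v3:inf,v4:inf,v5:0
step 2: dist = v0:18,v1:inf,v2:23,v3:inf,v4:inf,v5:0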